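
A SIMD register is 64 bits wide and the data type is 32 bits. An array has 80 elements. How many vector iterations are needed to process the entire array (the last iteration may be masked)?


Width = 64 / 32 = 2 elements per vector op
Iterations = ceil(80 / 2) = 40

40


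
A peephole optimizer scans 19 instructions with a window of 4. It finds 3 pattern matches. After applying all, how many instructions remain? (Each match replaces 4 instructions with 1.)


Each match removes 3 instructions.
Total removed = 3 * 3 = 9
Remaining = 19 - 9 = 10

10


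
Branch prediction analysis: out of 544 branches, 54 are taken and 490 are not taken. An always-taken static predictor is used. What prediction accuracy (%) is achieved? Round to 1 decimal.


Predictor: always-taken
Correct predictions = 54
Accuracy = 54 / 544 * 100 = 9.9%

9.9


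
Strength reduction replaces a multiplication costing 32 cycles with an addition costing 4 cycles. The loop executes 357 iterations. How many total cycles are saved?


Per-iteration saving = 32 - 4 = 28
Total saved = 357 * 28 = 9996

9996


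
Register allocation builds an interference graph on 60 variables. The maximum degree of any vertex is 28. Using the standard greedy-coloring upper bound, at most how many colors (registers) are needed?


Greedy coloring never needs more than (max_degree + 1) colors: when coloring a vertex, at most max_degree neighbors are already colored.
Upper bound = 28 + 1 = 29

29


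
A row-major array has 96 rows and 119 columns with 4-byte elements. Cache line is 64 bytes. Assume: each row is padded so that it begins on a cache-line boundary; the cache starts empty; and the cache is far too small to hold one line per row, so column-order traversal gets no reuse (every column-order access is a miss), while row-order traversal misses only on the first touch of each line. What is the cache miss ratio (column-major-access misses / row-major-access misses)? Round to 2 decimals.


Each row occupies 119 * 4 = 476 bytes and starts on a line boundary, so it spans ceil(476 / 64) = 8 cache lines.
Row-major traversal misses (one per line touched): 96 * ceil(119 * 4 / 64) = 768
Column-major traversal misses (no reuse, every access misses): 96 * 119 = 11424
Ratio = 11424 / 768 = 14.88

14.88


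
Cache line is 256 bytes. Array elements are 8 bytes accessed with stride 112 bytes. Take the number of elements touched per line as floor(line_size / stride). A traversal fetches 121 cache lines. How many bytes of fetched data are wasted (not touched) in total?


Elements per line = floor(256 / 112) = 2
Bytes used per line = 2 * 8 = 16
Wasted per line = 256 - 16 = 240
Total wasted = 240 * 121 = 29040

29040


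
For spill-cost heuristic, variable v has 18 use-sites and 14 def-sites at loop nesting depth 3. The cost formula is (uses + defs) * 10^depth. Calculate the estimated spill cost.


uses + defs = 18 + 14 = 32
10^3 = 1000
Spill cost = 32 * 1000 = 32000

32000


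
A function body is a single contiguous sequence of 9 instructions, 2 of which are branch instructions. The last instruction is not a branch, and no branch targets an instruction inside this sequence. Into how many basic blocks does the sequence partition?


With no in-sequence branch targets, the leaders are the first instruction plus the instruction after each branch.
Number of basic blocks = branches + 1
= 2 + 1 = 3

3


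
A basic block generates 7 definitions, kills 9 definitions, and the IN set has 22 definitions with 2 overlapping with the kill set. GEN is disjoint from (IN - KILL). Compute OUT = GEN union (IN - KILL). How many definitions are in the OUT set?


IN - KILL: 22 - 2 = 20 surviving definitions
OUT = GEN + surviving = 7 + 20 = 27

27


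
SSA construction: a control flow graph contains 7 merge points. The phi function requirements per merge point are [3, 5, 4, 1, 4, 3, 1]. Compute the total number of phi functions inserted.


Total phi functions = sum of phi functions at each join node
= 3 + 5 + 4 + 1 + 4 + 3 + 1 = 21

21


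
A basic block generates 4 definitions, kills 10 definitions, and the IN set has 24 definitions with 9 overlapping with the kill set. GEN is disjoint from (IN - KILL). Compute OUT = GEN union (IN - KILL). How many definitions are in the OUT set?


IN - KILL: 24 - 9 = 15 surviving definitions
OUT = GEN + surviving = 4 + 15 = 19

19


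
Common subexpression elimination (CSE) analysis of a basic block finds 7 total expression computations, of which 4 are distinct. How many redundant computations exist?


CSE count = total expressions - unique expressions
= 7 - 4 = 3

3


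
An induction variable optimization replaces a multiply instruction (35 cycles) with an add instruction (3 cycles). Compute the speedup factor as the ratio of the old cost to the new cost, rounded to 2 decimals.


Ratio = mult_cost / add_cost = 35 / 3 = 11.67

11.67


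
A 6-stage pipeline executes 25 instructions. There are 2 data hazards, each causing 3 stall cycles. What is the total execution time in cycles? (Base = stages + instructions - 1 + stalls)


Base cycles = 6 + 25 - 1 = 30
Total stalls = 2 * 3 = 6
Total = 30 + 6 = 36

36


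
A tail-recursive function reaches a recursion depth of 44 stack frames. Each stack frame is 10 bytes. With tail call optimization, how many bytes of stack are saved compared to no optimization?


Without TCO: 44 * 10 = 440 bytes
With TCO: reuse 1 frame = 10 bytes
Savings = 440 - 10 = 430

430


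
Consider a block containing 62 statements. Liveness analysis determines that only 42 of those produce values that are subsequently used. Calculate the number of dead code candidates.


Dead code = total statements - live definitions
= 62 - 42 = 20

20


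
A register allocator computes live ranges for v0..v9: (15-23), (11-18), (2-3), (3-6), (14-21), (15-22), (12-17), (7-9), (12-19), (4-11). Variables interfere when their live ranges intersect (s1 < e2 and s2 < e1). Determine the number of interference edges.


Check all pairs for overlapping intervals.
Two intervals (s1,e1) and (s2,e2) overlap if s1 < e2 and s2 < e1.
v0 (15-23) vs v1..v9: overlaps v1, v4, v5, v6, v8 -> 5
v1 (11-18) vs v2..v9: overlaps v4, v5, v6, v8 -> 4
v2 (2-3) vs v3..v9: overlaps none -> 0
v3 (3-6) vs v4..v9: overlaps v9 -> 1
v4 (14-21) vs v5..v9: overlaps v5, v6, v8 -> 3
v5 (15-22) vs v6..v9: overlaps v6, v8 -> 2
v6 (12-17) vs v7..v9: overlaps v8 -> 1
v7 (7-9) vs v8..v9: overlaps v9 -> 1
v8 (12-19) vs v9: overlaps none -> 0
Total overlapping pairs = 5 + 4 + 0 + 1 + 3 + 2 + 1 + 1 + 0 = 17

17


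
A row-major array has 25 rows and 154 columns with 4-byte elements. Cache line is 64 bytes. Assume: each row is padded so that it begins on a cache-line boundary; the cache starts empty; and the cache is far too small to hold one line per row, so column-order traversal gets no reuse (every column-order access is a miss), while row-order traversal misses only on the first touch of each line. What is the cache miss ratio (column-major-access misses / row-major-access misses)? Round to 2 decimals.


Each row occupies 154 * 4 = 616 bytes and starts on a line boundary, so it spans ceil(616 / 64) = 10 cache lines.
Row-major traversal misses (one per line touched): 25 * ceil(154 * 4 / 64) = 250
Column-major traversal misses (no reuse, every access misses): 25 * 154 = 3850
Ratio = 3850 / 250 = 15.4

15.4


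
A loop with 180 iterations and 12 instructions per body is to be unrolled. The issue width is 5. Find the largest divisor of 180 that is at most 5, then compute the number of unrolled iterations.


Largest divisor of 180 <= 5 is 5
New iterations = 180 / 5 = 36

36


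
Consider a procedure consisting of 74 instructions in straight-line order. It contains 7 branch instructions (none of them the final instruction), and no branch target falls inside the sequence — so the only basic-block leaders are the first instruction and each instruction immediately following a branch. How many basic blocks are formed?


With no in-sequence branch targets, the leaders are the first instruction plus the instruction after each branch.
Number of basic blocks = branches + 1
= 7 + 1 = 8

8


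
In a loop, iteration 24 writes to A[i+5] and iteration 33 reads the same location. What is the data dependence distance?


Distance = read iteration - write iteration
= 33 - 24 = 9

9


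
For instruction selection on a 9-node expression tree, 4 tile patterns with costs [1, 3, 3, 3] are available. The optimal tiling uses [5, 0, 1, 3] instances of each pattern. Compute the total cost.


Total cost = sum(count_i * cost_i)
= 5*1 + 0*3 + 1*3 + 3*3
= 17

17


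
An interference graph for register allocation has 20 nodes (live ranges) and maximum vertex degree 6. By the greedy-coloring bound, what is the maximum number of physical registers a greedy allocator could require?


Greedy coloring never needs more than (max_degree + 1) colors: when coloring a vertex, at most max_degree neighbors are already colored.
Upper bound = 6 + 1 = 7

7


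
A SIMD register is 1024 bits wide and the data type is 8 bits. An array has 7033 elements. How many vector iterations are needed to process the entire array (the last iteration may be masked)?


Width = 1024 / 8 = 128 elements per vector op
Iterations = ceil(7033 / 128) = 55

55


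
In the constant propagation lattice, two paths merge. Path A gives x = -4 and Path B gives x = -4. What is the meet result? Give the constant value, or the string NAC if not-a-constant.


Meet operation: if both paths give the same constant, result is that constant; if they differ, result is NAC (not-a-constant).
Path A: -4, Path B: -4 -> equal
Result: constant -> -4

-4


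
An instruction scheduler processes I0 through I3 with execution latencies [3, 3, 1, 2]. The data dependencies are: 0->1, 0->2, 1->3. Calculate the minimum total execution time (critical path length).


Compute longest path through dependency graph: dist(Ik) = max over predecessors of dist + latency(Ik).
dist(I0) = latency 3 = 3
dist(I1) = dist(I0) + 3 = 3 + 3 = 6
dist(I2) = dist(I0) + 1 = 3 + 1 = 4
dist(I3) = dist(I1) + 2 = 6 + 2 = 8
Critical path = max dist = 8

8


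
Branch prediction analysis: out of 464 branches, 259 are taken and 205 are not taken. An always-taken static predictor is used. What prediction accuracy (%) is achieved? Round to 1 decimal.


Predictor: always-taken
Correct predictions = 259
Accuracy = 259 / 464 * 100 = 55.8%

55.8


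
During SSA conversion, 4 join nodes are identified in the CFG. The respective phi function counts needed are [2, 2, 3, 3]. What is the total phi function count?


Total phi functions = sum of phi functions at each join node
= 2 + 2 + 3 + 3 = 10

10


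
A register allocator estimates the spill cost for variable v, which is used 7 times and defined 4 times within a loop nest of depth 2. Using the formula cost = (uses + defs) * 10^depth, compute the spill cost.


uses + defs = 7 + 4 = 11
10^2 = 100
Spill cost = 11 * 100 = 1100

1100


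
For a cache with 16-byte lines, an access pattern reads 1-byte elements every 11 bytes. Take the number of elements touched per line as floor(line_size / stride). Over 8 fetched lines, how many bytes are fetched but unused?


Elements per line = floor(16 / 11) = 1
Bytes used per line = 1 * 1 = 1
Wasted per line = 16 - 1 = 15
Total wasted = 15 * 8 = 120

120


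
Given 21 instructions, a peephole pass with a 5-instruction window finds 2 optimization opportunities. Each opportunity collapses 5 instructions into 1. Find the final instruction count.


Each match removes 4 instructions.
Total removed = 2 * 4 = 8
Remaining = 21 - 8 = 13

13


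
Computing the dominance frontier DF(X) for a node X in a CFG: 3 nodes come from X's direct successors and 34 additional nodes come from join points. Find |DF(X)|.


DF(X) = direct successor contributions + join point contributions
= 3 + 34 = 37

37


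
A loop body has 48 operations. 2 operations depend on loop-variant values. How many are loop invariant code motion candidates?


Invariant candidates = total - loop-dependent
= 48 - 2 = 46

46


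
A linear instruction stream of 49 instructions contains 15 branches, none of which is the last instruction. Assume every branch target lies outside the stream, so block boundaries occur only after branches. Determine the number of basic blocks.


With no in-sequence branch targets, the leaders are the first instruction plus the instruction after each branch.
Number of basic blocks = branches + 1
= 15 + 1 = 16

16


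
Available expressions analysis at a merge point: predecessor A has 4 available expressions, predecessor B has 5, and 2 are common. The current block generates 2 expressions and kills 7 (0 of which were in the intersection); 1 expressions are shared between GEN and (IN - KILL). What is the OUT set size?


IN = intersection of predecessors = 2
IN - KILL = 2 - 0 = 2
|OUT| = |GEN| + |IN - KILL| - |GEN ∩ (IN - KILL)| = 2 + 2 - 1 = 3

3


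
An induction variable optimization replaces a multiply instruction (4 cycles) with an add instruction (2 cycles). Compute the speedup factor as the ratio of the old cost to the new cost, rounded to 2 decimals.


Ratio = mult_cost / add_cost = 4 / 2 = 2.0

2.0


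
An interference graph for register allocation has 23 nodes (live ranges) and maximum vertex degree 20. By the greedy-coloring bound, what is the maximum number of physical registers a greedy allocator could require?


Greedy coloring never needs more than (max_degree + 1) colors: when coloring a vertex, at most max_degree neighbors are already colored.
Upper bound = 20 + 1 = 21

21


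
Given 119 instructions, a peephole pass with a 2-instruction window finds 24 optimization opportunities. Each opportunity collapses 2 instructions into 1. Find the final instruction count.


Each match removes 1 instructions.
Total removed = 24 * 1 = 24
Remaining = 119 - 24 = 95

95


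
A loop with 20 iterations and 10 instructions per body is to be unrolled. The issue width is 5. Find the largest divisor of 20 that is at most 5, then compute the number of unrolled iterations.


Largest divisor of 20 <= 5 is 5
New iterations = 20 / 5 = 4

4


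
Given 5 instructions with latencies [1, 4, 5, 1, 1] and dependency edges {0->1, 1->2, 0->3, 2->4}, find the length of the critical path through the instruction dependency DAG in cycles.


Compute longest path through dependency graph: dist(Ik) = max over predecessors of dist + latency(Ik).
dist(I0) = latency 1 = 1
dist(I1) = dist(I0) + 4 = 1 + 4 = 5
dist(I2) = dist(I1) + 5 = 5 + 5 = 10
dist(I3) = dist(I0) + 1 = 1 + 1 = 2
dist(I4) = dist(I2) + 1 = 10 + 1 = 11
Critical path = max dist = 11

11


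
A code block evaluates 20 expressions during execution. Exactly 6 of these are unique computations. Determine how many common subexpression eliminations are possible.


CSE count = total expressions - unique expressions
= 20 - 6 = 14

14


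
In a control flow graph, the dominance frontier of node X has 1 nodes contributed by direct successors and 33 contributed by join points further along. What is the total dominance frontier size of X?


DF(X) = direct successor contributions + join point contributions
= 1 + 33 = 34

34


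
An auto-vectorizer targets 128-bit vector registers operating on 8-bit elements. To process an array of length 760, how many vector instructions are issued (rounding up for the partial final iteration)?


Width = 128 / 8 = 16 elements per vector op
Iterations = ceil(760 / 16) = 48

48


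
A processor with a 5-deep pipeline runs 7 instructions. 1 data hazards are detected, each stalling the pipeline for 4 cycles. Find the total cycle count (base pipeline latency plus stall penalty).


Base cycles = 5 + 7 - 1 = 11
Total stalls = 1 * 4 = 4
Total = 11 + 4 = 15

15


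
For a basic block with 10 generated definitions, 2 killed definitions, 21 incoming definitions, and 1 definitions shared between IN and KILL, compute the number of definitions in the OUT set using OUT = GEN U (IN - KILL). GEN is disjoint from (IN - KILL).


IN - KILL: 21 - 1 = 20 surviving definitions
OUT = GEN + surviving = 10 + 20 = 30

30


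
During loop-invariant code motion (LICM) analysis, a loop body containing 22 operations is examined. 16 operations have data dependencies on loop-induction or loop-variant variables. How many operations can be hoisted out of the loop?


Invariant candidates = total - loop-dependent
= 22 - 16 = 6

6


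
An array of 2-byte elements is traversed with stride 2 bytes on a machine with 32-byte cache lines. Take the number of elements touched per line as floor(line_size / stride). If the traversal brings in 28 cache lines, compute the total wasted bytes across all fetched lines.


Elements per line = floor(32 / 2) = 16
Bytes used per line = 16 * 2 = 32
Wasted per line = 32 - 32 = 0
Total wasted = 0 * 28 = 0

0


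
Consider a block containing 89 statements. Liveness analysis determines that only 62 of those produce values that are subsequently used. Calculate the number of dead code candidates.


Dead code = total statements - live definitions
= 89 - 62 = 27

27


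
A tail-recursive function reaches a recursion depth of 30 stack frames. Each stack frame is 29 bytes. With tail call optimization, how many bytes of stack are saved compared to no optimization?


Without TCO: 30 * 29 = 870 bytes
With TCO: reuse 1 frame = 29 bytes
Savings = 870 - 29 = 841

841


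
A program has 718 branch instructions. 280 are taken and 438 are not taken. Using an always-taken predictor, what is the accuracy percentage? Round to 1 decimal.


Predictor: always-taken
Correct predictions = 280
Accuracy = 280 / 718 * 100 = 39.0%

39.0


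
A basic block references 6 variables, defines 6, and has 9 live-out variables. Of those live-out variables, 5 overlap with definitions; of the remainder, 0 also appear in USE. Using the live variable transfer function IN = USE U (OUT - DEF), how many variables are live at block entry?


OUT - DEF: 9 - 5 = 4
|IN| = |USE| + |OUT - DEF| - |USE ∩ (OUT - DEF)| = 6 + 4 - 0 = 10

10


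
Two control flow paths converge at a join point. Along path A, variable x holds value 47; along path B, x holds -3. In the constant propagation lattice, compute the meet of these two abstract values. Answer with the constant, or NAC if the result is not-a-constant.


Meet operation: if both paths give the same constant, result is that constant; if they differ, result is NAC (not-a-constant).
Path A: 47, Path B: -3 -> differ
Result: not-a-constant -> NAC

NAC


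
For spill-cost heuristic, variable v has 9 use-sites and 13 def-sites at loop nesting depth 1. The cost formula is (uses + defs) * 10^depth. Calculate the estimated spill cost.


uses + defs = 9 + 13 = 22
10^1 = 10
Spill cost = 22 * 10 = 220

220


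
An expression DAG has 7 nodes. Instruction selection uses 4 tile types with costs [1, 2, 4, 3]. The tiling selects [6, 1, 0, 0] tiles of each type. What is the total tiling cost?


Total cost = sum(count_i * cost_i)
= 6*1 + 1*2 + 0*4 + 0*3
= 8

8


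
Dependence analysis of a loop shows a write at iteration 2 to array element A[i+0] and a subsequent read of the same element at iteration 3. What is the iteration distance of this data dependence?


Distance = read iteration - write iteration
= 3 - 2 = 1

1


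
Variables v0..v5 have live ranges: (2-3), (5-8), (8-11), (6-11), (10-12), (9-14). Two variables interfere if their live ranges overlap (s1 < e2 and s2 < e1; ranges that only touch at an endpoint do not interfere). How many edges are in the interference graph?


Check all pairs for overlapping intervals.
Two intervals (s1,e1) and (s2,e2) overlap if s1 < e2 and s2 < e1.
v0 (2-3) vs v1..v5: overlaps none -> 0
v1 (5-8) vs v2..v5: overlaps v3 -> 1
v2 (8-11) vs v3..v5: overlaps v3, v4, v5 -> 3
v3 (6-11) vs v4..v5: overlaps v4, v5 -> 2
v4 (10-12) vs v5: overlaps v5 -> 1
Total overlapping pairs = 0 + 1 + 3 + 2 + 1 = 7

7


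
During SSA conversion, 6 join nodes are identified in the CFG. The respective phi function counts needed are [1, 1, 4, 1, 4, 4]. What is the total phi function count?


Total phi functions = sum of phi functions at each join node
= 1 + 1 + 4 + 1 + 4 + 4 = 15

15


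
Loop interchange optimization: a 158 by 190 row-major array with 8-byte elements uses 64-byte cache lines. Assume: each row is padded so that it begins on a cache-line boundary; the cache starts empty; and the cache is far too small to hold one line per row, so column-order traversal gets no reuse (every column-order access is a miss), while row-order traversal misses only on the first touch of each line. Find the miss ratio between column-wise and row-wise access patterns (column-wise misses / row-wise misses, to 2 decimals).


Each row occupies 190 * 8 = 1520 bytes and starts on a line boundary, so it spans ceil(1520 / 64) = 24 cache lines.
Row-major traversal misses (one per line touched): 158 * ceil(190 * 8 / 64) = 3792
Column-major traversal misses (no reuse, every access misses): 158 * 190 = 30020
Ratio = 30020 / 3792 = 7.92

7.92


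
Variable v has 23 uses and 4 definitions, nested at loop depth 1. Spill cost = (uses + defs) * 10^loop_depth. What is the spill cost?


uses + defs = 23 + 4 = 27
10^1 = 10
Spill cost = 27 * 10 = 270

270


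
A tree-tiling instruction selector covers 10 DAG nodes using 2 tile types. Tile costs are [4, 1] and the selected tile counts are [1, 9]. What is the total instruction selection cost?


Total cost = sum(count_i * cost_i)
= 1*4 + 9*1
= 13

13


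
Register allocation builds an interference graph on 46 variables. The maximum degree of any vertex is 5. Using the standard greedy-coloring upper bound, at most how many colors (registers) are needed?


Greedy coloring never needs more than (max_degree + 1) colors: when coloring a vertex, at most max_degree neighbors are already colored.
Upper bound = 5 + 1 = 6

6


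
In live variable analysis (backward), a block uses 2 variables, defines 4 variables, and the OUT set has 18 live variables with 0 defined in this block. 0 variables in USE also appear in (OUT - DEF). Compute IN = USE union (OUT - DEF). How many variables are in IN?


OUT - DEF: 18 - 0 = 18
|IN| = |USE| + |OUT - DEF| - |USE ∩ (OUT - DEF)| = 2 + 18 - 0 = 20

20


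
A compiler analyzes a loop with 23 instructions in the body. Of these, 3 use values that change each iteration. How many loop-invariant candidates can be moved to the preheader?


Invariant candidates = total - loop-dependent
= 23 - 3 = 20

20


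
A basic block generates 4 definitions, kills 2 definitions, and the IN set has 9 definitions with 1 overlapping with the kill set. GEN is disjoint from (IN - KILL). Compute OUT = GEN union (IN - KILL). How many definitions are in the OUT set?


IN - KILL: 9 - 1 = 8 surviving definitions
OUT = GEN + surviving = 4 + 8 = 12

12


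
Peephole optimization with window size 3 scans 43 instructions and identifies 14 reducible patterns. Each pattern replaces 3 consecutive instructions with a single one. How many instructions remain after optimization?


Each match removes 2 instructions.
Total removed = 14 * 2 = 28
Remaining = 43 - 28 = 15

15


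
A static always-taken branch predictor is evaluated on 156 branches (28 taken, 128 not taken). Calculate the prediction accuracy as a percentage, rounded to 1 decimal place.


Predictor: always-taken
Correct predictions = 28
Accuracy = 28 / 156 * 100 = 17.9%

17.9


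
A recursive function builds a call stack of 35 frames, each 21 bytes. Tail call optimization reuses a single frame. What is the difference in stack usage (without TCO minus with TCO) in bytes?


Without TCO: 35 * 21 = 735 bytes
With TCO: reuse 1 frame = 21 bytes
Savings = 735 - 21 = 714

714


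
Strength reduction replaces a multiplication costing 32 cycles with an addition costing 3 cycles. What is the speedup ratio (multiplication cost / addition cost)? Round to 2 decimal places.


Ratio = mult_cost / add_cost = 32 / 3 = 10.67

10.67


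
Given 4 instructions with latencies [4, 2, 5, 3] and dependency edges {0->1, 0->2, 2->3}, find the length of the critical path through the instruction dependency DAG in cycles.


Compute longest path through dependency graph: dist(Ik) = max over predecessors of dist + latency(Ik).
dist(I0) = latency 4 = 4
dist(I1) = dist(I0) + 2 = 4 + 2 = 6
dist(I2) = dist(I0) + 5 = 4 + 5 = 9
dist(I3) = dist(I2) + 3 = 9 + 3 = 12
Critical path = max dist = 12

12


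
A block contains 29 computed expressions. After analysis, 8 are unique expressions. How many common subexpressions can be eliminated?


CSE count = total expressions - unique expressions
= 29 - 8 = 21

21


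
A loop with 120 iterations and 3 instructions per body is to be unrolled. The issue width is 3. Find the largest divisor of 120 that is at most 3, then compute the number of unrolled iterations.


Largest divisor of 120 <= 3 is 3
New iterations = 120 / 3 = 40

40


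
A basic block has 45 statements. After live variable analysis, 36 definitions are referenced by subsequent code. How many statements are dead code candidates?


Dead code = total statements - live definitions
= 45 - 36 = 9

9


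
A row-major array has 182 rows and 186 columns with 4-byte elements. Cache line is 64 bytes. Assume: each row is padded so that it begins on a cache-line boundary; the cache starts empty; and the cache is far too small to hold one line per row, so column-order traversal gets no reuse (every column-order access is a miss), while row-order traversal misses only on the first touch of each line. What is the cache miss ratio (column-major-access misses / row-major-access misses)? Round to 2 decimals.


Each row occupies 186 * 4 = 744 bytes and starts on a line boundary, so it spans ceil(744 / 64) = 12 cache lines.
Row-major traversal misses (one per line touched): 182 * ceil(186 * 4 / 64) = 2184
Column-major traversal misses (no reuse, every access misses): 182 * 186 = 33852
Ratio = 33852 / 2184 = 15.5

15.5


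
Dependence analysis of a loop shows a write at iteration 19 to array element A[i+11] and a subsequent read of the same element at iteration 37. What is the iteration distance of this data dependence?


Distance = read iteration - write iteration
= 37 - 19 = 18

18


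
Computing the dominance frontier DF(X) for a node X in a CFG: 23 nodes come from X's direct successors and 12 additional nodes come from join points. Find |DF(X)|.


DF(X) = direct successor contributions + join point contributions
= 23 + 12 = 35

35


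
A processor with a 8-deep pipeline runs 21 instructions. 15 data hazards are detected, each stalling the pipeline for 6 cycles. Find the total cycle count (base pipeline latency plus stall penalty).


Base cycles = 8 + 21 - 1 = 28
Total stalls = 15 * 6 = 90
Total = 28 + 90 = 118

118


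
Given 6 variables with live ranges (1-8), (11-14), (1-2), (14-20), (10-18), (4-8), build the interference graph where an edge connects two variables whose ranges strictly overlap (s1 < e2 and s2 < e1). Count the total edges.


Check all pairs for overlapping intervals.
Two intervals (s1,e1) and (s2,e2) overlap if s1 < e2 and s2 < e1.
v0 (1-8) vs v1..v5: overlaps v2, v5 -> 2
v1 (11-14) vs v2..v5: overlaps v4 -> 1
v2 (1-2) vs v3..v5: overlaps none -> 0
v3 (14-20) vs v4..v5: overlaps v4 -> 1
v4 (10-18) vs v5: overlaps none -> 0
Total overlapping pairs = 2 + 1 + 0 + 1 + 0 = 4

4


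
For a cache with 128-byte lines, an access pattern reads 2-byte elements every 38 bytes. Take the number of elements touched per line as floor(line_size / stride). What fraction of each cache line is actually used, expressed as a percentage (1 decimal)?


Elements per cache line = floor(128 / 38) = 3
Bytes used = 3 * 2 = 6
Utilization = 6 / 128 * 100 = 4.7%

4.7


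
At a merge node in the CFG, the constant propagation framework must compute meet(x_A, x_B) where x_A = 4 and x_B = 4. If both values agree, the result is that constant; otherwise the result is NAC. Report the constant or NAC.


Meet operation: if both paths give the same constant, result is that constant; if they differ, result is NAC (not-a-constant).
Path A: 4, Path B: 4 -> equal
Result: constant -> 4

4


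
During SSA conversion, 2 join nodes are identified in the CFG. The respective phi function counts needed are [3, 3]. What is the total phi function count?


Total phi functions = sum of phi functions at each join node
= 3 + 3 = 6

6


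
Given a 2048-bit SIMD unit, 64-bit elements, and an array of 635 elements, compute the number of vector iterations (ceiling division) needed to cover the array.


Width = 2048 / 64 = 32 elements per vector op
Iterations = ceil(635 / 32) = 20

20


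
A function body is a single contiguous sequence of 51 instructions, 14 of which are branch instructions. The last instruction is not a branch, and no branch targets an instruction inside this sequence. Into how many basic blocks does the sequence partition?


With no in-sequence branch targets, the leaders are the first instruction plus the instruction after each branch.
Number of basic blocks = branches + 1
= 14 + 1 = 15

15


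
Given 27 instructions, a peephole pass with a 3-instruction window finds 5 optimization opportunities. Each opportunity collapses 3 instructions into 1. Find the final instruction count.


Each match removes 2 instructions.
Total removed = 5 * 2 = 10
Remaining = 27 - 10 = 17

17


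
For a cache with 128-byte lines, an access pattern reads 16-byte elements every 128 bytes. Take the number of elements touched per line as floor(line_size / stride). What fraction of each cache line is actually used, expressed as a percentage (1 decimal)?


Elements per cache line = floor(128 / 128) = 1
Bytes used = 1 * 16 = 16
Utilization = 16 / 128 * 100 = 12.5%

12.5


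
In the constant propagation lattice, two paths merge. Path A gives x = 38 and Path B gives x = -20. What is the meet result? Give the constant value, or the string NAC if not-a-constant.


Meet operation: if both paths give the same constant, result is that constant; if they differ, result is NAC (not-a-constant).
Path A: 38, Path B: -20 -> differ
Result: not-a-constant -> NAC

NAC


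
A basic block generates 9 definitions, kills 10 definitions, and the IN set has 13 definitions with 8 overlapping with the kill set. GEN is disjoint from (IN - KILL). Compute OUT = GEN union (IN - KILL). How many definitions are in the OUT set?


IN - KILL: 13 - 8 = 5 surviving definitions
OUT = GEN + surviving = 9 + 5 = 14

14


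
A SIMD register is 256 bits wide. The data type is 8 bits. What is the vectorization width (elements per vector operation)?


Width = SIMD bits / data type bits
= 256 / 8 = 32

32


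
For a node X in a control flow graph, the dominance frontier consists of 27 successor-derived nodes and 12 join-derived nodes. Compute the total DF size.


DF(X) = direct successor contributions + join point contributions
= 27 + 12 = 39

39


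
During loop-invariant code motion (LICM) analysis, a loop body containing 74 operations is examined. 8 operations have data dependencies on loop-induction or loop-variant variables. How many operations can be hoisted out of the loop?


Invariant candidates = total - loop-dependent
= 74 - 8 = 66

66


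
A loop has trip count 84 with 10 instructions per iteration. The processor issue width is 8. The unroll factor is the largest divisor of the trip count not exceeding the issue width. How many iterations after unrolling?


Largest divisor of 84 <= 8 is 7
New iterations = 84 / 7 = 12

12


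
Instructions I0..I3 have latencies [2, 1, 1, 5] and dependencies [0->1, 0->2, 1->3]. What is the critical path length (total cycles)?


Compute longest path through dependency graph: dist(Ik) = max over predecessors of dist + latency(Ik).
dist(I0) = latency 2 = 2
dist(I1) = dist(I0) + 1 = 2 + 1 = 3
dist(I2) = dist(I0) + 1 = 2 + 1 = 3
dist(I3) = dist(I1) + 5 = 3 + 5 = 8
Critical path = max dist = 8

8


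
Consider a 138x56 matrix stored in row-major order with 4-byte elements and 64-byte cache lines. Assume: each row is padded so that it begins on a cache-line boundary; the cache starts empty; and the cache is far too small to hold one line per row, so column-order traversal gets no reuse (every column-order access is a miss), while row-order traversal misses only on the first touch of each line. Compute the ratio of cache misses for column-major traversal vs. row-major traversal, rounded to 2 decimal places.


Each row occupies 56 * 4 = 224 bytes and starts on a line boundary, so it spans ceil(224 / 64) = 4 cache lines.
Row-major traversal misses (one per line touched): 138 * ceil(56 * 4 / 64) = 552
Column-major traversal misses (no reuse, every access misses): 138 * 56 = 7728
Ratio = 7728 / 552 = 14.0

14.0


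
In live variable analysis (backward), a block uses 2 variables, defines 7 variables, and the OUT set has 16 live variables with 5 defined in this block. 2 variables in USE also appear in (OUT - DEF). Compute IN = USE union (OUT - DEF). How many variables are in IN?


OUT - DEF: 16 - 5 = 11
|IN| = |USE| + |OUT - DEF| - |USE ∩ (OUT - DEF)| = 2 + 11 - 2 = 11

11


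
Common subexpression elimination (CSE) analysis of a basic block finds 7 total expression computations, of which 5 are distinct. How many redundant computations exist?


CSE count = total expressions - unique expressions
= 7 - 5 = 2

2


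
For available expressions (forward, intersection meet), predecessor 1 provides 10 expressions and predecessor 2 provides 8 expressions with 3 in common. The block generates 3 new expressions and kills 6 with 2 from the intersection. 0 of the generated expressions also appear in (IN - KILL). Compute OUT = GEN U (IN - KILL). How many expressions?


IN = intersection of predecessors = 3
IN - KILL = 3 - 2 = 1
|OUT| = |GEN| + |IN - KILL| - |GEN ∩ (IN - KILL)| = 3 + 1 - 0 = 4

4


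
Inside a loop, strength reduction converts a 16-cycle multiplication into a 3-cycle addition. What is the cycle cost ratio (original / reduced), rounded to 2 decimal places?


Ratio = mult_cost / add_cost = 16 / 3 = 5.33

5.33


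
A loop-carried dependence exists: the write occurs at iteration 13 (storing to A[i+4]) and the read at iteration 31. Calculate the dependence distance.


Distance = read iteration - write iteration
= 31 - 13 = 18

18


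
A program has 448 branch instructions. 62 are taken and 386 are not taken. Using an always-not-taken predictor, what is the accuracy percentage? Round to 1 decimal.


Predictor: always-not-taken
Correct predictions = 386
Accuracy = 386 / 448 * 100 = 86.2%

86.2


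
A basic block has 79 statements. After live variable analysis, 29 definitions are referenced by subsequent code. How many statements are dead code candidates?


Dead code = total statements - live definitions
= 79 - 29 = 50

50


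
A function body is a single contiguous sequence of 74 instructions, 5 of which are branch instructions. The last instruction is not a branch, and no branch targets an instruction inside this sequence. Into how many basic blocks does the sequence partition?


With no in-sequence branch targets, the leaders are the first instruction plus the instruction after each branch.
Number of basic blocks = branches + 1
= 5 + 1 = 6

6


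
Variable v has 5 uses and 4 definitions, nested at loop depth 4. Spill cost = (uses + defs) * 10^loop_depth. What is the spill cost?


uses + defs = 5 + 4 = 9
10^4 = 10000
Spill cost = 9 * 10000 = 90000

90000


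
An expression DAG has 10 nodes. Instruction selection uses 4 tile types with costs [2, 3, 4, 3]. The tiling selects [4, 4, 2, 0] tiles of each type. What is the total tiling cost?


Total cost = sum(count_i * cost_i)
= 4*2 + 4*3 + 2*4 + 0*3
= 28

28


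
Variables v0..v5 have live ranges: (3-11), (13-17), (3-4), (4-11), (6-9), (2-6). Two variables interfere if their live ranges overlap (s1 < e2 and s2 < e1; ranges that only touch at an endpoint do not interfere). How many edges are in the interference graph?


Check all pairs for overlapping intervals.
Two intervals (s1,e1) and (s2,e2) overlap if s1 < e2 and s2 < e1.
v0 (3-11) vs v1..v5: overlaps v2, v3, v4, v5 -> 4
v1 (13-17) vs v2..v5: overlaps none -> 0
v2 (3-4) vs v3..v5: overlaps v5 -> 1
v3 (4-11) vs v4..v5: overlaps v4, v5 -> 2
v4 (6-9) vs v5: overlaps none -> 0
Total overlapping pairs = 4 + 0 + 1 + 2 + 0 = 7

7


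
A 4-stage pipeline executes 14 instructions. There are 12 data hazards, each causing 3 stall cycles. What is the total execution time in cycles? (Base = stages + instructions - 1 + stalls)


Base cycles = 4 + 14 - 1 = 17
Total stalls = 12 * 3 = 36
Total = 17 + 36 = 53

53


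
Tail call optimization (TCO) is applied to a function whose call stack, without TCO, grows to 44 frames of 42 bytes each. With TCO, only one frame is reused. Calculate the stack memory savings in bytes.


Without TCO: 44 * 42 = 1848 bytes
With TCO: reuse 1 frame = 42 bytes
Savings = 1848 - 42 = 1806

1806


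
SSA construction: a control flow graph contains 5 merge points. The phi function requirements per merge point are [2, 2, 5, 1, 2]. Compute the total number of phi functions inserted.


Total phi functions = sum of phi functions at each join node
= 2 + 2 + 5 + 1 + 2 = 12

12


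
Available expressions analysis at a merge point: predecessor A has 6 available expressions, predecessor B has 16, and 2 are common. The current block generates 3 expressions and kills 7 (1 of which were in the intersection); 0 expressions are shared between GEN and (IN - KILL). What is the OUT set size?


IN = intersection of predecessors = 2
IN - KILL = 2 - 1 = 1
|OUT| = |GEN| + |IN - KILL| - |GEN ∩ (IN - KILL)| = 3 + 1 - 0 = 4

4


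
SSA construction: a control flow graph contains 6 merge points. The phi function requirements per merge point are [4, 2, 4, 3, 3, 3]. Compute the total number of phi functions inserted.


Total phi functions = sum of phi functions at each join node
= 4 + 2 + 4 + 3 + 3 + 3 = 19

19


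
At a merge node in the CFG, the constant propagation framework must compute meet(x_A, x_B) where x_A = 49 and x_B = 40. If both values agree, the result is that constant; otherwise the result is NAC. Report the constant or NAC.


Meet operation: if both paths give the same constant, result is that constant; if they differ, result is NAC (not-a-constant).
Path A: 49, Path B: 40 -> differ
Result: not-a-constant -> NAC

NAC


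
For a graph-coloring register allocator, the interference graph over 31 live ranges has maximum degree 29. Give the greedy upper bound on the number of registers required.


Greedy coloring never needs more than (max_degree + 1) colors: when coloring a vertex, at most max_degree neighbors are already colored.
Upper bound = 29 + 1 = 30

30


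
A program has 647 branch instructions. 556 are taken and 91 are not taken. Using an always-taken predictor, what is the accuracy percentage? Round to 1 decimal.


Predictor: always-taken
Correct predictions = 556
Accuracy = 556 / 647 * 100 = 85.9%

85.9


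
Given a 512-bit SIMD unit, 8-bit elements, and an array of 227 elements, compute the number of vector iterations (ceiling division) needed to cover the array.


Width = 512 / 8 = 64 elements per vector op
Iterations = ceil(227 / 64) = 4

4


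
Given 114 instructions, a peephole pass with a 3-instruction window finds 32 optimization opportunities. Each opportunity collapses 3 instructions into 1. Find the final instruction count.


Each match removes 2 instructions.
Total removed = 32 * 2 = 64
Remaining = 114 - 64 = 50

50


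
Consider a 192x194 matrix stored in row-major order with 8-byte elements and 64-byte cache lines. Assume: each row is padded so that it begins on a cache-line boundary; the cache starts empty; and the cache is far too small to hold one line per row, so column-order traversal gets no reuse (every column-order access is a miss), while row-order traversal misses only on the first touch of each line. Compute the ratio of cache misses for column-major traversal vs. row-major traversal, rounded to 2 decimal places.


Each row occupies 194 * 8 = 1552 bytes and starts on a line boundary, so it spans ceil(1552 / 64) = 25 cache lines.
Row-major traversal misses (one per line touched): 192 * ceil(194 * 8 / 64) = 4800
Column-major traversal misses (no reuse, every access misses): 192 * 194 = 37248
Ratio = 37248 / 4800 = 7.76

7.76
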